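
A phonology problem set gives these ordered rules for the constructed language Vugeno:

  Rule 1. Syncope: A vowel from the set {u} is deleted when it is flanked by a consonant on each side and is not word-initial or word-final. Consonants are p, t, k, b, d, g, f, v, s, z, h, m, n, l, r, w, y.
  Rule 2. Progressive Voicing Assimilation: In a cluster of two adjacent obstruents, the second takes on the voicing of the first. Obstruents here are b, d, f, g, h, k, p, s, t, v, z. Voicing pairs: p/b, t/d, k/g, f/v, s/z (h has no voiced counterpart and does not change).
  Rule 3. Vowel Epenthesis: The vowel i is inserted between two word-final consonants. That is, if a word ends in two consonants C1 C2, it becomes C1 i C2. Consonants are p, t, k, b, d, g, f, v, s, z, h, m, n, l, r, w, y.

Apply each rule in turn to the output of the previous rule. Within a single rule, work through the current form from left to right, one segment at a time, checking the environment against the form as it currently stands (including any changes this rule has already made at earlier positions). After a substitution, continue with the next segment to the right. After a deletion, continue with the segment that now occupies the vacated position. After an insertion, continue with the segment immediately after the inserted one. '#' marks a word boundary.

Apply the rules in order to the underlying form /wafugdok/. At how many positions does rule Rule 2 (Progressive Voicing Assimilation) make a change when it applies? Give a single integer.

Rule 1 Syncope: [wafugdok] → [wafgdok]
Rule 2 Progressive Voicing Assimilation: [wafgdok] → [wafktok]
Rule 3 Vowel Epenthesis: no change — [wafktok]
Rule Rule 2 changed 2 position(s).

2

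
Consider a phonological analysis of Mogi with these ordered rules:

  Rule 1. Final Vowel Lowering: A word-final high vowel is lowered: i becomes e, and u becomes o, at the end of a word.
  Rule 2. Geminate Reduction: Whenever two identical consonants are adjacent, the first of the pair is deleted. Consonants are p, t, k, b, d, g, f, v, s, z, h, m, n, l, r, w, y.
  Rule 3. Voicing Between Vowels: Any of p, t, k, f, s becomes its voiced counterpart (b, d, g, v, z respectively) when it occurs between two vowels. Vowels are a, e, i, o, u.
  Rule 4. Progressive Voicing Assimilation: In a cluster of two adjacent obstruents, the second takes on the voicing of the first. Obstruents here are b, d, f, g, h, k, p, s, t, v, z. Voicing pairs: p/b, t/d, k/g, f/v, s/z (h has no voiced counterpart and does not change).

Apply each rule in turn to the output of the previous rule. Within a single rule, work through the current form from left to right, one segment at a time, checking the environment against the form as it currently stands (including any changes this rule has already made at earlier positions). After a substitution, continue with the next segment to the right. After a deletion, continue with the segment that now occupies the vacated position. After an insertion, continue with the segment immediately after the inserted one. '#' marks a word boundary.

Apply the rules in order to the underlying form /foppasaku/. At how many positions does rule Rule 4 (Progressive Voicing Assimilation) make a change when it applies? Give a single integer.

0

Rule 1 Final Vowel Lowering: [foppasaku] → [foppasako]
Rule 2 Geminate Reduction: [foppasako] → [fopasako]
Rule 3 Voicing Between Vowels: [fopasako] → [fobazago]
Rule 4 Progressive Voicing Assimilation: no change — [fobazago]
Rule Rule 4 changed 0 position(s).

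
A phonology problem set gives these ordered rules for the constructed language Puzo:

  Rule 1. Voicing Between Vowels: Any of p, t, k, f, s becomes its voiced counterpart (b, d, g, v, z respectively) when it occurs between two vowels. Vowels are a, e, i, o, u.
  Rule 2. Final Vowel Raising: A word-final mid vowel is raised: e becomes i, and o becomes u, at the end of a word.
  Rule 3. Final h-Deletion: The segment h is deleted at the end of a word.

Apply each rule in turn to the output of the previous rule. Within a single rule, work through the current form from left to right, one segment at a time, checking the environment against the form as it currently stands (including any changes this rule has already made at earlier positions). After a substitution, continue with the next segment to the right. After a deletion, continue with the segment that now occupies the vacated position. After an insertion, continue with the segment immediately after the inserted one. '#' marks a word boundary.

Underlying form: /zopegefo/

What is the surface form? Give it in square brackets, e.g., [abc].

[zobegevu]

Rule 1 Voicing Between Vowels: [zopegefo] → [zobegevo]
Rule 2 Final Vowel Raising: [zobegevo] → [zobegevu]
Rule 3 Final h-Deletion: no change — [zobegevu]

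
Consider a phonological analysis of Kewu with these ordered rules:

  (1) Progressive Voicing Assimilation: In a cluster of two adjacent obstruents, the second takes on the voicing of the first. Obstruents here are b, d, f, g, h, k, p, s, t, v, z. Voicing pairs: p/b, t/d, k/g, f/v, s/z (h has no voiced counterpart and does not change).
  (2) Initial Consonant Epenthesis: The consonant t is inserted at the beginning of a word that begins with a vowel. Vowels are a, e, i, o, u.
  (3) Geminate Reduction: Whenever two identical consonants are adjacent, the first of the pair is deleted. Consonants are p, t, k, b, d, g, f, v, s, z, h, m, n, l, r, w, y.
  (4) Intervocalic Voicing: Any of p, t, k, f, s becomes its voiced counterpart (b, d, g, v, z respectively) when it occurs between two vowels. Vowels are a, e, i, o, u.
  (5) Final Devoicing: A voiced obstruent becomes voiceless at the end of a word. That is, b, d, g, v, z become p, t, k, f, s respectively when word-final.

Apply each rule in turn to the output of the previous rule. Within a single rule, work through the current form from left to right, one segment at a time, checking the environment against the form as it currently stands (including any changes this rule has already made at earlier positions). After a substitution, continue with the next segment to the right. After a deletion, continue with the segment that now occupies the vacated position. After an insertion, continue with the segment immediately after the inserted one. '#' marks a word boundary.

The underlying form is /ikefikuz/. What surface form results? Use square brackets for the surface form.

(1) Progressive Voicing Assimilation: no change — [ikefikuz]
(2) Initial Consonant Epenthesis: [ikefikuz] → [tikefikuz]
(3) Geminate Reduction: no change — [tikefikuz]
(4) Intervocalic Voicing: [tikefikuz] → [tigeviguz]
(5) Final Devoicing: [tigeviguz] → [tigevigus]

[tigevigus]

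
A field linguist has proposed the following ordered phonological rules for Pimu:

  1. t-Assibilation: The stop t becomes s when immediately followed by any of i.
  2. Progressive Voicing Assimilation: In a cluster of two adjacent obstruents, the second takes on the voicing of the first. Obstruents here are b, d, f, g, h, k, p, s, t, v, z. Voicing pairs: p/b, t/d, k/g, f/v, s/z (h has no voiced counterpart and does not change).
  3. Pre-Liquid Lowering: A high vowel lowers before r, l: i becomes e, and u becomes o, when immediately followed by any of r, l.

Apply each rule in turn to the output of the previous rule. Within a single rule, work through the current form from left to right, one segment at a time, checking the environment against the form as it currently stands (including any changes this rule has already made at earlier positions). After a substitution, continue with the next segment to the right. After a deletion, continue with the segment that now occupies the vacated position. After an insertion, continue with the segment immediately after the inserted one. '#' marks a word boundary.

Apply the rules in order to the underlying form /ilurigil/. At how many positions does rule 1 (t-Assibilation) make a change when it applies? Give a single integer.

1 t-Assibilation: no change — [ilurigil]
2 Progressive Voicing Assimilation: no change — [ilurigil]
3 Pre-Liquid Lowering: [ilurigil] → [elorigel]
Rule 1 changed 0 position(s).

0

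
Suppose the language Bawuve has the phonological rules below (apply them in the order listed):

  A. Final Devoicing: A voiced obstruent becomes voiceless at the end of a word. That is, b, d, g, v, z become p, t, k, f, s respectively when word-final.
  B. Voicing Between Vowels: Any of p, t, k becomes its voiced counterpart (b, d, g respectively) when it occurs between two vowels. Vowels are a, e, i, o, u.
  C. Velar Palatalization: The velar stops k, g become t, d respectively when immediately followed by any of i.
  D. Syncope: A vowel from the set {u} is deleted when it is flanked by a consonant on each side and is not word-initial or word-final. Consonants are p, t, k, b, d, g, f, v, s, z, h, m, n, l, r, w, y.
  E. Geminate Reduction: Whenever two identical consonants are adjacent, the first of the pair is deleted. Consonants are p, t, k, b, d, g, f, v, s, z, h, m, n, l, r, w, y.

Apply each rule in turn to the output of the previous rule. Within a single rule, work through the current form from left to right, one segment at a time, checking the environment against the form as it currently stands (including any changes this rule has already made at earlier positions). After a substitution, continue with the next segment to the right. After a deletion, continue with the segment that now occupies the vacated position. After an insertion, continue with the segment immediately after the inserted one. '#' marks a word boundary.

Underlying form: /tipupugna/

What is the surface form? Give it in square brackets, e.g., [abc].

A Final Devoicing: no change — [tipupugna]
B Voicing Between Vowels: [tipupugna] → [tibubugna]
C Velar Palatalization: no change — [tibubugna]
D Syncope: [tibubugna] → [tibbgna]
E Geminate Reduction: [tibbgna] → [tibgna]

[tibgna]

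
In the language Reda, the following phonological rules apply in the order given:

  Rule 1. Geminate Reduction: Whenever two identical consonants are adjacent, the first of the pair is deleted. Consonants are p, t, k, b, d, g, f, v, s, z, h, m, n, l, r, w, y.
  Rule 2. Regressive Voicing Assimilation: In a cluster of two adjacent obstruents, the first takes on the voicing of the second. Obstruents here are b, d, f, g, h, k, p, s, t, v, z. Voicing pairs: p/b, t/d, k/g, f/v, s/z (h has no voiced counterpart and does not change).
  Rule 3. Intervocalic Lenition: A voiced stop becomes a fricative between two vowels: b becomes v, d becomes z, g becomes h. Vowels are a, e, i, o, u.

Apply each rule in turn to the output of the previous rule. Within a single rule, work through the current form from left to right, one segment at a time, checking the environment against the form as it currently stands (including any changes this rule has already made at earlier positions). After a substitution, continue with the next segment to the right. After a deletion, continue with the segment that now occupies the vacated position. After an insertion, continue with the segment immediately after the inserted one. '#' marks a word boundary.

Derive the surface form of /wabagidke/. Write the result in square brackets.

Rule 1 Geminate Reduction: no change — [wabagidke]
Rule 2 Regressive Voicing Assimilation: [wabagidke] → [wabagitke]
Rule 3 Intervocalic Lenition: [wabagitke] → [wavahitke]

[wavahitke]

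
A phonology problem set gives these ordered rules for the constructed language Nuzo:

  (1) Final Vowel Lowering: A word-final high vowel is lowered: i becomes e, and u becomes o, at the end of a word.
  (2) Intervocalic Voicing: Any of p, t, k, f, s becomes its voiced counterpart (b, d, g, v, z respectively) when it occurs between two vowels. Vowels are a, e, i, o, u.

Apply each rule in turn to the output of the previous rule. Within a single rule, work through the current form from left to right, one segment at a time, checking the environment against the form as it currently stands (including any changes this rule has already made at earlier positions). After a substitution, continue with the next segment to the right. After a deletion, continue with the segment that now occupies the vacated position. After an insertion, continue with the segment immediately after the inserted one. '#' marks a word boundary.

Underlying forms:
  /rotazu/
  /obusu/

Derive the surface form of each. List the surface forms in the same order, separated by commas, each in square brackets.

/rotazu/:
  (1) Final Vowel Lowering: [rotazu] → [rotazo]
  (2) Intervocalic Voicing: [rotazo] → [rodazo]
/obusu/:
  (1) Final Vowel Lowering: [obusu] → [obuso]
  (2) Intervocalic Voicing: [obuso] → [obuzo]

[rodazo], [obuzo]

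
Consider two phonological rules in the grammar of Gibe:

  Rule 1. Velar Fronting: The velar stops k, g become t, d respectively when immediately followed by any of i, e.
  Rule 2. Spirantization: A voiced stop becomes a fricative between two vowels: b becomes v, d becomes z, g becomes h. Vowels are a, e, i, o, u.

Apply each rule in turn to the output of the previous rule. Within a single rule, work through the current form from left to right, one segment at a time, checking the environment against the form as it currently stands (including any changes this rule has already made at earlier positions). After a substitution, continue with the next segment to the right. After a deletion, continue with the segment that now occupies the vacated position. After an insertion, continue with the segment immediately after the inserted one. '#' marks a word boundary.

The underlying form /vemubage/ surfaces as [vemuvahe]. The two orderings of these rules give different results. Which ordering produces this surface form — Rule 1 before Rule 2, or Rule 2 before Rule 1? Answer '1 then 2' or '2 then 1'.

2 then 1

Order 1 then 2:
  1 Velar Fronting: [vemubage] → [vemubade]
  2 Spirantization: [vemubade] → [vemuvaze]
  result: [vemuvaze]
Order 2 then 1:
  2 Spirantization: [vemubage] → [vemuvahe]
  1 Velar Fronting: no change — [vemuvahe]
  result: [vemuvahe]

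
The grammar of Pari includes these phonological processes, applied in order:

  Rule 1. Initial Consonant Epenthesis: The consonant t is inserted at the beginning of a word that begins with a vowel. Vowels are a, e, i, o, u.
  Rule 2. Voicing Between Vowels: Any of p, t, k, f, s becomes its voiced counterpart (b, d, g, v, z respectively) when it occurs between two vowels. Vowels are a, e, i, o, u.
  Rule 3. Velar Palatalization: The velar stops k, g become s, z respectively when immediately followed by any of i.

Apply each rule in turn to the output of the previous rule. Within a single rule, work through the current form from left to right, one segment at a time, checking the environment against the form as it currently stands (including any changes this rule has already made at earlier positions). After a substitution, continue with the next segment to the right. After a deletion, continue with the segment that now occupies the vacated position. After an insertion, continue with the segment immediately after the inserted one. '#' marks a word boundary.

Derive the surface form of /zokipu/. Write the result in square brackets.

[zozibu]

Rule 1 Initial Consonant Epenthesis: no change — [zokipu]
Rule 2 Voicing Between Vowels: [zokipu] → [zogibu]
Rule 3 Velar Palatalization: [zogibu] → [zozibu]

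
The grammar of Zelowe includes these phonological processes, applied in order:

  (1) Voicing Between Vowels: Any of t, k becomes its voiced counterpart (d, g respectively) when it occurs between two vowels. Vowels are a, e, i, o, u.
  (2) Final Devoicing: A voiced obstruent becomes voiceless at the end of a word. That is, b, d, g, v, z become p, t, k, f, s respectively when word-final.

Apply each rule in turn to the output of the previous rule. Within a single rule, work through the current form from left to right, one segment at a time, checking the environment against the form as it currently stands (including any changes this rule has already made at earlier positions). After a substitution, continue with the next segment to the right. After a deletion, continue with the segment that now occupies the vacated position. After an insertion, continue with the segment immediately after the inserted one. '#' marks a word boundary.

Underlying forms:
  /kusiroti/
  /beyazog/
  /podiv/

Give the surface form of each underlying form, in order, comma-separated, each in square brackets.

[kusirodi], [beyazok], [podif]

/kusiroti/:
  (1) Voicing Between Vowels: [kusiroti] → [kusirodi]
  (2) Final Devoicing: no change — [kusirodi]
/beyazog/:
  (1) Voicing Between Vowels: no change — [beyazog]
  (2) Final Devoicing: [beyazog] → [beyazok]
/podiv/:
  (1) Voicing Between Vowels: no change — [podiv]
  (2) Final Devoicing: [podiv] → [podif]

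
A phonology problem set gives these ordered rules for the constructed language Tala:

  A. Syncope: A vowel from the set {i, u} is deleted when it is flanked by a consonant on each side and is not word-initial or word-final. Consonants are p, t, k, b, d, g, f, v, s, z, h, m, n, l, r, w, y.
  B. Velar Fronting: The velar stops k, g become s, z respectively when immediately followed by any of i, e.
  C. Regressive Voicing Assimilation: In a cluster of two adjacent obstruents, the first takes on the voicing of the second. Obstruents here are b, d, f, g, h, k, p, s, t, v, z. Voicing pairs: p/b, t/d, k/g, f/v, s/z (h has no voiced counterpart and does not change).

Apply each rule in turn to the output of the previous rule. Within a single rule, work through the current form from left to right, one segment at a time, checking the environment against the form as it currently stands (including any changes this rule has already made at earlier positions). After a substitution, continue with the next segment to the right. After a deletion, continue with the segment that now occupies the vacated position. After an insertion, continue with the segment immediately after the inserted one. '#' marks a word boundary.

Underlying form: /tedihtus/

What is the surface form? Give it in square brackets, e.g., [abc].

[tethts]

A Syncope: [tedihtus] → [tedhts]
B Velar Fronting: no change — [tedhts]
C Regressive Voicing Assimilation: [tedhts] → [tethts]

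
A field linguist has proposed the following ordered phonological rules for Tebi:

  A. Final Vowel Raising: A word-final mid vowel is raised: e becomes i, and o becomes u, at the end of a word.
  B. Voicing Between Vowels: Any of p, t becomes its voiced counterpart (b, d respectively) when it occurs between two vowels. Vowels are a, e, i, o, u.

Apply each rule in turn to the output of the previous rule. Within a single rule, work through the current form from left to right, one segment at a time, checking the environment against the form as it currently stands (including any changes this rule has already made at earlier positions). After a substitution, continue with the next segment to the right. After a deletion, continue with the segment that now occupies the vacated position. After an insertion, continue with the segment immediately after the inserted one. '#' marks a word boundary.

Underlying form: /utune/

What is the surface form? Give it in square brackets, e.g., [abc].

A Final Vowel Raising: [utune] → [utuni]
B Voicing Between Vowels: [utuni] → [uduni]

[uduni]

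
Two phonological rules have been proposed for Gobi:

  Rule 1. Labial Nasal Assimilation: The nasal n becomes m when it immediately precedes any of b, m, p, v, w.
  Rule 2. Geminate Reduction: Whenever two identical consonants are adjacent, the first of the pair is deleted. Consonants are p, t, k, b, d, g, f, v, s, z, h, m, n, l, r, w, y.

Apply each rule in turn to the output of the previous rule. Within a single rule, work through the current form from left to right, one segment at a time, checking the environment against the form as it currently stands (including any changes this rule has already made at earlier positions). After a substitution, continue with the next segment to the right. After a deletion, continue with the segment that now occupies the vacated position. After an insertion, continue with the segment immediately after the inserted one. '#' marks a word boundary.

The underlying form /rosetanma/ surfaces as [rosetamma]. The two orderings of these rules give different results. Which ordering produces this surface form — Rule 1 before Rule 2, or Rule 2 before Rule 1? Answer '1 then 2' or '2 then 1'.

Order 1 then 2:
  1 Labial Nasal Assimilation: [rosetanma] → [rosetamma]
  2 Geminate Reduction: [rosetamma] → [rosetama]
  result: [rosetama]
Order 2 then 1:
  2 Geminate Reduction: no change — [rosetanma]
  1 Labial Nasal Assimilation: [rosetanma] → [rosetamma]
  result: [rosetamma]

2 then 1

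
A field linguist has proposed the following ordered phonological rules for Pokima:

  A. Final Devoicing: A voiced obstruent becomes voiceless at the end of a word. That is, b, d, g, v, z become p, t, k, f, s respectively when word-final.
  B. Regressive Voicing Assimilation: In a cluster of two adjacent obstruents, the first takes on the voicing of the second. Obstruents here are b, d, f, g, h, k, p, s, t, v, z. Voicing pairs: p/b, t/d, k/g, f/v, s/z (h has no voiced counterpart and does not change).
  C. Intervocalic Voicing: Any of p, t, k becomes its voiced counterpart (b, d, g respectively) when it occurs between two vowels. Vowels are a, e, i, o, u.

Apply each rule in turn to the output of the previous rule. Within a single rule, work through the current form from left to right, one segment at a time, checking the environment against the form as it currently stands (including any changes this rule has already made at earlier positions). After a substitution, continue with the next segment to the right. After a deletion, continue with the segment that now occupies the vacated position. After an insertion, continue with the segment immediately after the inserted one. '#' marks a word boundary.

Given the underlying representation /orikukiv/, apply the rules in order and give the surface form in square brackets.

[origugif]

A Final Devoicing: [orikukiv] → [orikukif]
B Regressive Voicing Assimilation: no change — [orikukif]
C Intervocalic Voicing: [orikukif] → [origugif]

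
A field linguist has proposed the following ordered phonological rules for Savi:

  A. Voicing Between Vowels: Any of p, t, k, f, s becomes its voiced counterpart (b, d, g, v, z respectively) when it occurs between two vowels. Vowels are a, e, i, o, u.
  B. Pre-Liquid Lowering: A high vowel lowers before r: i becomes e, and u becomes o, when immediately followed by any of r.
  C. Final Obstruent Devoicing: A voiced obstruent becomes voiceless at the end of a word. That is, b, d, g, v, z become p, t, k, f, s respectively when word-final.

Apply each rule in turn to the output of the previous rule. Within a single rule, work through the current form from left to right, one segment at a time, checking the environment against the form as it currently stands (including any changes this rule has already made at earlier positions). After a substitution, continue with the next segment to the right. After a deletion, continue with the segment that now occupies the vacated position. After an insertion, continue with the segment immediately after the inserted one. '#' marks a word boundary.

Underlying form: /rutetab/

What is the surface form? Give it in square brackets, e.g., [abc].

A Voicing Between Vowels: [rutetab] → [rudedab]
B Pre-Liquid Lowering: no change — [rudedab]
C Final Obstruent Devoicing: [rudedab] → [rudedap]

[rudedap]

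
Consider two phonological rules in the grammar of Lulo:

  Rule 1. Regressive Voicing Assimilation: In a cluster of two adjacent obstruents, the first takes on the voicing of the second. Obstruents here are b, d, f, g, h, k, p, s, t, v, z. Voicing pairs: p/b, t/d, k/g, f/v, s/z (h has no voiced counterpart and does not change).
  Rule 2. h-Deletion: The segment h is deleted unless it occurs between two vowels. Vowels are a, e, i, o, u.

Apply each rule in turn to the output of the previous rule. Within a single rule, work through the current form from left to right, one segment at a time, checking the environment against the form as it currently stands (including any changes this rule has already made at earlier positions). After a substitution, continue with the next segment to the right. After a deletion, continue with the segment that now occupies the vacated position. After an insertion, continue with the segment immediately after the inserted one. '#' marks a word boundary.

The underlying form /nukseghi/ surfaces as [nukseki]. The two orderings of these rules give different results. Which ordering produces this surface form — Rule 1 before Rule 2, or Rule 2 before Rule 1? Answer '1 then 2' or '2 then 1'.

1 then 2

Order 1 then 2:
  1 Regressive Voicing Assimilation: [nukseghi] → [nuksekhi]
  2 h-Deletion: [nuksekhi] → [nukseki]
  result: [nukseki]
Order 2 then 1:
  2 h-Deletion: [nukseghi] → [nuksegi]
  1 Regressive Voicing Assimilation: no change — [nuksegi]
  result: [nuksegi]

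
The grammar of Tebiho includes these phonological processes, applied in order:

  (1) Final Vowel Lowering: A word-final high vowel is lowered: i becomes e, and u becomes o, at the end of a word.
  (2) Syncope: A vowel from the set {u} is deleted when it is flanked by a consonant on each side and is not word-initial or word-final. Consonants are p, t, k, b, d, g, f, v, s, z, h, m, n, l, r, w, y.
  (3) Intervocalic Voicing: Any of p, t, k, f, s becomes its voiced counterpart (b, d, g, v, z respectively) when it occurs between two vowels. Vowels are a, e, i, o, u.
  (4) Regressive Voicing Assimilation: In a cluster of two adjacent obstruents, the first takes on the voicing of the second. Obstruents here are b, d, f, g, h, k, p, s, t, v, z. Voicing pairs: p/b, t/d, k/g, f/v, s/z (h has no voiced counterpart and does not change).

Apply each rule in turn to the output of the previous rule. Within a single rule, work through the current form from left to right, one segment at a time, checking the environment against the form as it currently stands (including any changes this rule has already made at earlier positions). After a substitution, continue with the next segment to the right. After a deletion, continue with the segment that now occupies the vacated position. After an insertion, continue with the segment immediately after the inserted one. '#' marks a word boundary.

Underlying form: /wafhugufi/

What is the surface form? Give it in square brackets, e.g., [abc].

[wafhkfe]

(1) Final Vowel Lowering: [wafhugufi] → [wafhugufe]
(2) Syncope: [wafhugufe] → [wafhgfe]
(3) Intervocalic Voicing: no change — [wafhgfe]
(4) Regressive Voicing Assimilation: [wafhgfe] → [wafhkfe]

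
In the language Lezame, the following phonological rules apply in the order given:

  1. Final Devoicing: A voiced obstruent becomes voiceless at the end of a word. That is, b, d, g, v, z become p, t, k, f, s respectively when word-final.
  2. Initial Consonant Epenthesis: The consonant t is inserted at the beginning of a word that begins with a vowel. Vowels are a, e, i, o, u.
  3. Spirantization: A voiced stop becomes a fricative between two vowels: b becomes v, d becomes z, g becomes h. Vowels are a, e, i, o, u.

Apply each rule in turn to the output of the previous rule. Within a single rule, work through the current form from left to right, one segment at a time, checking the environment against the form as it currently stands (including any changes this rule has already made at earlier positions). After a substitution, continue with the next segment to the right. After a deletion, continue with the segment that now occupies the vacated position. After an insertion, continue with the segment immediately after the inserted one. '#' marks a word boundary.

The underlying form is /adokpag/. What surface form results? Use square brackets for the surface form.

[tazokpak]

1 Final Devoicing: [adokpag] → [adokpak]
2 Initial Consonant Epenthesis: [adokpak] → [tadokpak]
3 Spirantization: [tadokpak] → [tazokpak]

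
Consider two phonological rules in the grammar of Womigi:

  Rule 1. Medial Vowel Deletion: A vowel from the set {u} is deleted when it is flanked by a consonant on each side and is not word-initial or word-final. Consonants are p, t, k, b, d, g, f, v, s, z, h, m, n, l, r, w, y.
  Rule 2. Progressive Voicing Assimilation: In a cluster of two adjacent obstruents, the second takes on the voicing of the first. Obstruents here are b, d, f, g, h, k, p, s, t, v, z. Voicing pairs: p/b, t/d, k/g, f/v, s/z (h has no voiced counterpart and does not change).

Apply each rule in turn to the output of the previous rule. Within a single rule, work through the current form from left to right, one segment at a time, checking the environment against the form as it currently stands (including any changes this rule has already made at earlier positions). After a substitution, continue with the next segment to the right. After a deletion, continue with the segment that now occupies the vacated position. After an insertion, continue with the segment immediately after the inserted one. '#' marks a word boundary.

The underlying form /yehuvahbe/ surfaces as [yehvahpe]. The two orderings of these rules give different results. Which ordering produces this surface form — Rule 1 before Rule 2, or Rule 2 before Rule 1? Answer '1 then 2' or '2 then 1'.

Order 1 then 2:
  1 Medial Vowel Deletion: [yehuvahbe] → [yehvahbe]
  2 Progressive Voicing Assimilation: [yehvahbe] → [yehfahpe]
  result: [yehfahpe]
Order 2 then 1:
  2 Progressive Voicing Assimilation: [yehuvahbe] → [yehuvahpe]
  1 Medial Vowel Deletion: [yehuvahpe] → [yehvahpe]
  result: [yehvahpe]

2 then 1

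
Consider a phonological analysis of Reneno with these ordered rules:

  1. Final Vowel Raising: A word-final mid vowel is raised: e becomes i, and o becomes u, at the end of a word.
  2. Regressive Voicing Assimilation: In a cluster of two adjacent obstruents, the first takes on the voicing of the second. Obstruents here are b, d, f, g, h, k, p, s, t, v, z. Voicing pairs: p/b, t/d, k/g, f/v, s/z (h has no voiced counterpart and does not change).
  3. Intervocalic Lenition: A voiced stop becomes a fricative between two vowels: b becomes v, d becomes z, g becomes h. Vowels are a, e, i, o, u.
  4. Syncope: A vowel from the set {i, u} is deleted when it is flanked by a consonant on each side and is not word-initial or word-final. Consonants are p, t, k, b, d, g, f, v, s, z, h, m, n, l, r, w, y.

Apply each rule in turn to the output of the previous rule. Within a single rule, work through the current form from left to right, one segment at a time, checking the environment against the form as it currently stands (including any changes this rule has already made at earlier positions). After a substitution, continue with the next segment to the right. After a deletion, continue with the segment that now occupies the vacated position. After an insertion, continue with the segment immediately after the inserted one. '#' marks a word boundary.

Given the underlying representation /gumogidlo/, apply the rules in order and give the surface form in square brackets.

1 Final Vowel Raising: [gumogidlo] → [gumogidlu]
2 Regressive Voicing Assimilation: no change — [gumogidlu]
3 Intervocalic Lenition: [gumogidlu] → [gumohidlu]
4 Syncope: [gumohidlu] → [gmohdlu]

[gmohdlu]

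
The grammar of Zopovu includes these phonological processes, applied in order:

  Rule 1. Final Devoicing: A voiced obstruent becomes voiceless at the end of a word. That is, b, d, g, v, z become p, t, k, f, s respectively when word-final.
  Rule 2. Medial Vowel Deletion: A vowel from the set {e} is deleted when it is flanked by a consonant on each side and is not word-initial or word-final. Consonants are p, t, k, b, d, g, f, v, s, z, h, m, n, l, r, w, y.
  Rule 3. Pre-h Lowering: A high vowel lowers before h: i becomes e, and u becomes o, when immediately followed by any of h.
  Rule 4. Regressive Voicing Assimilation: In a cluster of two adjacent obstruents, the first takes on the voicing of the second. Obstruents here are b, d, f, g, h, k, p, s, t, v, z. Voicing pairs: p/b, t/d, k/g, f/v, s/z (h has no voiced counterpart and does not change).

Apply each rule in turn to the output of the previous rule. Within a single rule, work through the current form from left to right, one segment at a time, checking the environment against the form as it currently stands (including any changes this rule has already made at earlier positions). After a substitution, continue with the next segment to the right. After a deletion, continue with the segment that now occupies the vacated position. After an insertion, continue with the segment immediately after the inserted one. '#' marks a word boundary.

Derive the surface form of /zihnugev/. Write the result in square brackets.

[zehnukf]

Rule 1 Final Devoicing: [zihnugev] → [zihnugef]
Rule 2 Medial Vowel Deletion: [zihnugef] → [zihnugf]
Rule 3 Pre-h Lowering: [zihnugf] → [zehnugf]
Rule 4 Regressive Voicing Assimilation: [zehnugf] → [zehnukf]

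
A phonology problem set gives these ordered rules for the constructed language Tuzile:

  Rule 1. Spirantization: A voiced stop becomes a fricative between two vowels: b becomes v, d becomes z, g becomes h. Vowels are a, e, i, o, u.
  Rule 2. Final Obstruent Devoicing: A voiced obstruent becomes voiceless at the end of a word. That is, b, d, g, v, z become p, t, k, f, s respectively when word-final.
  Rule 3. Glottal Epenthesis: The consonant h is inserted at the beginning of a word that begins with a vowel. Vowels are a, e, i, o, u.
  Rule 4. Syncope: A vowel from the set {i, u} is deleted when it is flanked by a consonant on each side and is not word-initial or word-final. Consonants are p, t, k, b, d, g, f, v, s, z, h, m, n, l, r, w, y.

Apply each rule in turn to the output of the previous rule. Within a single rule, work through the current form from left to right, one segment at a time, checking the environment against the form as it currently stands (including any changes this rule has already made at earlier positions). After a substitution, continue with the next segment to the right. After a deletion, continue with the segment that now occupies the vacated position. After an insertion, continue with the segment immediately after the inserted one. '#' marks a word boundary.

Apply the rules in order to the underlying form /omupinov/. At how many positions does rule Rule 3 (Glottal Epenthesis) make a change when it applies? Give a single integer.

1

Rule 1 Spirantization: no change — [omupinov]
Rule 2 Final Obstruent Devoicing: [omupinov] → [omupinof]
Rule 3 Glottal Epenthesis: [omupinof] → [homupinof]
Rule 4 Syncope: [homupinof] → [hompnof]
Rule Rule 3 changed 1 position(s).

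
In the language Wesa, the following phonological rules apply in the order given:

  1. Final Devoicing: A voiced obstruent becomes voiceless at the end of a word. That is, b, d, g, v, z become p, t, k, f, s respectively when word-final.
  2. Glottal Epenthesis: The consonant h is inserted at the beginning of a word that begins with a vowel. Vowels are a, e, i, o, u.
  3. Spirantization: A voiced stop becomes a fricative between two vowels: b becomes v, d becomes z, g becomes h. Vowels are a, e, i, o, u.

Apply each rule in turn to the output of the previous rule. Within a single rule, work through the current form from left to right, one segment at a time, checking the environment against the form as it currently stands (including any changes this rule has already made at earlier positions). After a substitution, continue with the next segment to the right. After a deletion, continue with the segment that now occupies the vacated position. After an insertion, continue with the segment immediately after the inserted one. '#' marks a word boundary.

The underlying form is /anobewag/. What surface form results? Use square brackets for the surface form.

1 Final Devoicing: [anobewag] → [anobewak]
2 Glottal Epenthesis: [anobewak] → [hanobewak]
3 Spirantization: [hanobewak] → [hanovewak]

[hanovewak]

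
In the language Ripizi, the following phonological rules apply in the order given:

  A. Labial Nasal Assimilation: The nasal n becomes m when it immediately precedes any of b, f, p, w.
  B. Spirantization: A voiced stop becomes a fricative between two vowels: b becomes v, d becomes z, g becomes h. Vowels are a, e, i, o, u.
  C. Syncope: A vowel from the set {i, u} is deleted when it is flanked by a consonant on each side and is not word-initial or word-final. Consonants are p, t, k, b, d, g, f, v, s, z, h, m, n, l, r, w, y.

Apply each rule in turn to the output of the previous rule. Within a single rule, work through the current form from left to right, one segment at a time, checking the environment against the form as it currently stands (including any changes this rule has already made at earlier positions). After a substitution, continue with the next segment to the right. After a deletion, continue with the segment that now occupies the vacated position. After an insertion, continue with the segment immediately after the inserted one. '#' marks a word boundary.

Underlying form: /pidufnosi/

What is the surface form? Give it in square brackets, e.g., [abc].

A Labial Nasal Assimilation: no change — [pidufnosi]
B Spirantization: [pidufnosi] → [pizufnosi]
C Syncope: [pizufnosi] → [pzfnosi]

[pzfnosi]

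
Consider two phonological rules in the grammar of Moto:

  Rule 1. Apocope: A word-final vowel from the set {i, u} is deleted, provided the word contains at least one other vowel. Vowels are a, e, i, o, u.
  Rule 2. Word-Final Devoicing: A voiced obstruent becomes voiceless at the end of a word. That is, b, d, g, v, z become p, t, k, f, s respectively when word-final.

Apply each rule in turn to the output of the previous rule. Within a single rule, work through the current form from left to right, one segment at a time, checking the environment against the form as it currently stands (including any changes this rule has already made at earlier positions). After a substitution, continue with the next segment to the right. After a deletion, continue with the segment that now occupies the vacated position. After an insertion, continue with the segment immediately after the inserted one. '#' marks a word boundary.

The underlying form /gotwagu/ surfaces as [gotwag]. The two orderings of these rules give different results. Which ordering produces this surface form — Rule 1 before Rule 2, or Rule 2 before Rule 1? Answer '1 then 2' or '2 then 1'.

2 then 1

Order 1 then 2:
  1 Apocope: [gotwagu] → [gotwag]
  2 Word-Final Devoicing: [gotwag] → [gotwak]
  result: [gotwak]
Order 2 then 1:
  2 Word-Final Devoicing: no change — [gotwagu]
  1 Apocope: [gotwagu] → [gotwag]
  result: [gotwag]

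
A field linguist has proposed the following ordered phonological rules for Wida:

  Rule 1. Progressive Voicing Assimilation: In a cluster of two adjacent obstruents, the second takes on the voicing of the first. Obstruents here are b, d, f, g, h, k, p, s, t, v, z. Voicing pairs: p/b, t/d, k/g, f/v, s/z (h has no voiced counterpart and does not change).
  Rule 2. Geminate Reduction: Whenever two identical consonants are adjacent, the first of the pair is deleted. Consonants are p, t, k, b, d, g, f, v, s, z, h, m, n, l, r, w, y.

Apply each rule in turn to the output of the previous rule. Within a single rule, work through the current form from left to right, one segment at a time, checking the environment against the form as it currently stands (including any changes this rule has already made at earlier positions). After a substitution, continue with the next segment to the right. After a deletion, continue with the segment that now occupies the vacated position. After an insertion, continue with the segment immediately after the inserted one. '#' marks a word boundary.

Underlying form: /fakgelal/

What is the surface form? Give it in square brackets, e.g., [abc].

[fakelal]

Rule 1 Progressive Voicing Assimilation: [fakgelal] → [fakkelal]
Rule 2 Geminate Reduction: [fakkelal] → [fakelal]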